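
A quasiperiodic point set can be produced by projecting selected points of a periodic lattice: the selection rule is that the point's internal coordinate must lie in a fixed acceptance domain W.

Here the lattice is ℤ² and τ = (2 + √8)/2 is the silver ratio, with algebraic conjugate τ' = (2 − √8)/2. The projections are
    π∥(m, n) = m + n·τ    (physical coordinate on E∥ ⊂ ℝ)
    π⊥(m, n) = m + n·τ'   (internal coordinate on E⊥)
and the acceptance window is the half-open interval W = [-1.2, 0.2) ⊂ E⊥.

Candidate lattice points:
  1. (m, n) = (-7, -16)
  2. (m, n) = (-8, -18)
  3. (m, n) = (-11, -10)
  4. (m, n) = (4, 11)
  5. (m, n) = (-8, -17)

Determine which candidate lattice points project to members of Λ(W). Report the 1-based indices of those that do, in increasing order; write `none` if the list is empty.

τ' = (2−√8)/2 ≈ -0.41421.
[1] lift (-7,-16): star map gives -0.37258; window check -1.2 ≤ -0.37258 < 0.2 is true → IN Λ
[2] lift (-8,-18): star map gives -0.54416; window check -1.2 ≤ -0.54416 < 0.2 is true → IN Λ
[3] lift (-11,-10): star map gives -6.85786; window check -1.2 ≤ -6.85786 < 0.2 is false → out
[4] lift (4,11): star map gives -0.55635; window check -1.2 ≤ -0.55635 < 0.2 is true → IN Λ
[5] lift (-8,-17): star map gives -0.95837; window check -1.2 ≤ -0.95837 < 0.2 is true → IN Λ

1, 2, 4, 5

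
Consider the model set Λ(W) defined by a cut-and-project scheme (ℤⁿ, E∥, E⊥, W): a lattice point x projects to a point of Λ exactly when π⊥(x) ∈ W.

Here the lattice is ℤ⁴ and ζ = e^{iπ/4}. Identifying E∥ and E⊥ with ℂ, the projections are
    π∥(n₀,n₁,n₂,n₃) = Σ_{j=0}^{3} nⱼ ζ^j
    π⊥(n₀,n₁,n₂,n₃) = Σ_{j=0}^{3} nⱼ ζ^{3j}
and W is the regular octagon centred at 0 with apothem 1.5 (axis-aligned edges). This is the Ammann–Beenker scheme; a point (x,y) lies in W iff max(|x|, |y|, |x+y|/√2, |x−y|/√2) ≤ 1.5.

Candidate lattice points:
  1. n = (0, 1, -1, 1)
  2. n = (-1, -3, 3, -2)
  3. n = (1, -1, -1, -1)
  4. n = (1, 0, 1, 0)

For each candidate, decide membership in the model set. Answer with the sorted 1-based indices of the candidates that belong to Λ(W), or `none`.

3, 4

With ζ = e^{iπ/4} the internal vectors are ζ^0,ζ^3,ζ^6,ζ^9.
#1 (0, 1, -1, 1): internal (0.000000, 2.414214); octagon support 2.414214 vs apothem 1.5 → ∉ W
#2 (-1, -3, 3, -2): internal (-0.292893, -6.535534); octagon support 6.535534 vs apothem 1.5 → ∉ W
#3 (1, -1, -1, -1): internal (1.000000, -0.414214); octagon support 1.000000 vs apothem 1.5 → ∈ W
#4 (1, 0, 1, 0): internal (1.000000, -1.000000); octagon support 1.414214 vs apothem 1.5 → ∈ W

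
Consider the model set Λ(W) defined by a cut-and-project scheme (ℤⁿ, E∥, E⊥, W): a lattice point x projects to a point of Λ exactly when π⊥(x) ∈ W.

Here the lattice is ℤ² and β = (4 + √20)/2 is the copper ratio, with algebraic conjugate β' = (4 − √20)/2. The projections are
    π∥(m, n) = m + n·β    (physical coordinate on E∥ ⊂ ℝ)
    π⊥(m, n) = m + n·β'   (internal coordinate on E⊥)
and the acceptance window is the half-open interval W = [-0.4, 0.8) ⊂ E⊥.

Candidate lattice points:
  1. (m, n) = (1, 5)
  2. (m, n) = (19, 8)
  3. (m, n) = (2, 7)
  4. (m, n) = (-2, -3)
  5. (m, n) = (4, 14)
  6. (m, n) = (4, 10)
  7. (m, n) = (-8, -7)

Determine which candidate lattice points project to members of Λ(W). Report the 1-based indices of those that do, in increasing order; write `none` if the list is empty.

1, 3, 5

Numerically β ≈ 4.2361 and β' = −1/β ≈ -0.2361.
candidate 1: (m,n)=(1,5) → π∥ = 1+5·β ≈ 22.1803, π⊥ = 1+5·β' ≈ -0.1803 ∈ [-0.4, 0.8) ⇒ IN Λ
candidate 2: (m,n)=(19,8) → π∥ = 19+8·β ≈ 52.8885, π⊥ = 19+8·β' ≈ 17.1115 ∉ [-0.4, 0.8) ⇒ out
candidate 3: (m,n)=(2,7) → π∥ = 2+7·β ≈ 31.6525, π⊥ = 2+7·β' ≈ 0.3475 ∈ [-0.4, 0.8) ⇒ IN Λ
candidate 4: (m,n)=(-2,-3) → π∥ = -2-3·β ≈ -14.7082, π⊥ = -2-3·β' ≈ -1.2918 ∉ [-0.4, 0.8) ⇒ out
candidate 5: (m,n)=(4,14) → π∥ = 4+14·β ≈ 63.3050, π⊥ = 4+14·β' ≈ 0.6950 ∈ [-0.4, 0.8) ⇒ IN Λ
candidate 6: (m,n)=(4,10) → π∥ = 4+10·β ≈ 46.3607, π⊥ = 4+10·β' ≈ 1.6393 ∉ [-0.4, 0.8) ⇒ out
candidate 7: (m,n)=(-8,-7) → π∥ = -8-7·β ≈ -37.6525, π⊥ = -8-7·β' ≈ -6.3475 ∉ [-0.4, 0.8) ⇒ out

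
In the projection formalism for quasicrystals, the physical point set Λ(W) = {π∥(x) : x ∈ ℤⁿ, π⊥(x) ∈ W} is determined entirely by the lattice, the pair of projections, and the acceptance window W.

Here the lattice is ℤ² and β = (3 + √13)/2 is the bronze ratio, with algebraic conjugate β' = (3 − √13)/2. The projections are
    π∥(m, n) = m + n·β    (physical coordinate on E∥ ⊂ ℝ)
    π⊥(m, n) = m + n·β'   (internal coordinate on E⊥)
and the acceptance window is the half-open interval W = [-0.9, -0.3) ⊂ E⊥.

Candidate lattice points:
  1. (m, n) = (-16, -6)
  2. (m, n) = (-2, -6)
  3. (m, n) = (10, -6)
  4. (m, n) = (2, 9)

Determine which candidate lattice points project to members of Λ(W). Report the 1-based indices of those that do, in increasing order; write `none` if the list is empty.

4

β' = (3−√13)/2 ≈ -0.30278.
#1 (-16,-6): internal coord -16 + (-6)·β' = -14.18335; -14.18335 ∉ [-0.9, -0.3) → out
#2 (-2,-6): internal coord -2 + (-6)·β' = -0.18335; -0.18335 ∉ [-0.9, -0.3) → out
#3 (10,-6): internal coord 10 + (-6)·β' = +11.81665; +11.81665 ∉ [-0.9, -0.3) → out
#4 (2,9): internal coord 2 + (9)·β' = -0.72498; -0.72498 ∈ [-0.9, -0.3) → IN Λ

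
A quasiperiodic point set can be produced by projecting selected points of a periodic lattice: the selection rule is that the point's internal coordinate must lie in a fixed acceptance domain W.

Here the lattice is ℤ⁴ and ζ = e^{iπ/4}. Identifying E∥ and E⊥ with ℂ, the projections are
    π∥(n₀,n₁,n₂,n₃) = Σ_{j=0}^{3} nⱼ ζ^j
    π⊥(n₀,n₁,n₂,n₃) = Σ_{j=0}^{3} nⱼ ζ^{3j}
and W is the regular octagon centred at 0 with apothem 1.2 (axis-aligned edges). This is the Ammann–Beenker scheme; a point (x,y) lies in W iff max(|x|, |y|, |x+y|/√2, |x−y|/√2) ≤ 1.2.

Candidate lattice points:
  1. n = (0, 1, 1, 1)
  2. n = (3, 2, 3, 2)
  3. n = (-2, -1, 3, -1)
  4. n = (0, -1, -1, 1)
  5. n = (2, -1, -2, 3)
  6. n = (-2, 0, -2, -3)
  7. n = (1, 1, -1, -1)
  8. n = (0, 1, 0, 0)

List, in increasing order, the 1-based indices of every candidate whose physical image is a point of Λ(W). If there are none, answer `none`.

1, 7, 8

Internal map: ζ^{3j} for j=0..3 gives (1,0), (−√2/2,√2/2), (0,−1), (√2/2,√2/2).
#1 (0, 1, 1, 1): internal (0.00000, 0.41421); octagon support 0.41421 vs apothem 1.2 → ∈ W
#2 (3, 2, 3, 2): internal (3.00000, -0.17157); octagon support 3.00000 vs apothem 1.2 → ∉ W
#3 (-2, -1, 3, -1): internal (-2.00000, -4.41421); octagon support 4.53553 vs apothem 1.2 → ∉ W
#4 (0, -1, -1, 1): internal (1.41421, 1.00000); octagon support 1.70711 vs apothem 1.2 → ∉ W
#5 (2, -1, -2, 3): internal (4.82843, 3.41421); octagon support 5.82843 vs apothem 1.2 → ∉ W
#6 (-2, 0, -2, -3): internal (-4.12132, -0.12132); octagon support 4.12132 vs apothem 1.2 → ∉ W
#7 (1, 1, -1, -1): internal (-0.41421, 1.00000); octagon support 1.00000 vs apothem 1.2 → ∈ W
#8 (0, 1, 0, 0): internal (-0.70711, 0.70711); octagon support 1.00000 vs apothem 1.2 → ∈ W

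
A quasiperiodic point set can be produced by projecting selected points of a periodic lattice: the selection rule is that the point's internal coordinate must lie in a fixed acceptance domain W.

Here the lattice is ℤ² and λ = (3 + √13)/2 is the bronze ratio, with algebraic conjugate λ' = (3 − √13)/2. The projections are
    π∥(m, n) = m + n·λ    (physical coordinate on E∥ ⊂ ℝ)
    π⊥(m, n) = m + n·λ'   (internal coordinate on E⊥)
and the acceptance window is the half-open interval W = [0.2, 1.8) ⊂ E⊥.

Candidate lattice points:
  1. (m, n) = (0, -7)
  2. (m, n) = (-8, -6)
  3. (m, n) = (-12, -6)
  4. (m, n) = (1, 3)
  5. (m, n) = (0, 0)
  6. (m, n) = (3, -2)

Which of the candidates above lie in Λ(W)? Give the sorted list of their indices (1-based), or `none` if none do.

Numerically λ ≈ 3.3028 and λ' = −1/λ ≈ -0.3028.
[1] lift (0,-7): star map gives 2.1194; window check 0.2 ≤ 2.1194 < 1.8 is false → out
[2] lift (-8,-6): star map gives -6.1833; window check 0.2 ≤ -6.1833 < 1.8 is false → out
[3] lift (-12,-6): star map gives -10.1833; window check 0.2 ≤ -10.1833 < 1.8 is false → out
[4] lift (1,3): star map gives 0.0917; window check 0.2 ≤ 0.0917 < 1.8 is false → out
[5] lift (0,0): star map gives 0.0000; window check 0.2 ≤ 0.0000 < 1.8 is false → out
[6] lift (3,-2): star map gives 3.6056; window check 0.2 ≤ 3.6056 < 1.8 is false → out

none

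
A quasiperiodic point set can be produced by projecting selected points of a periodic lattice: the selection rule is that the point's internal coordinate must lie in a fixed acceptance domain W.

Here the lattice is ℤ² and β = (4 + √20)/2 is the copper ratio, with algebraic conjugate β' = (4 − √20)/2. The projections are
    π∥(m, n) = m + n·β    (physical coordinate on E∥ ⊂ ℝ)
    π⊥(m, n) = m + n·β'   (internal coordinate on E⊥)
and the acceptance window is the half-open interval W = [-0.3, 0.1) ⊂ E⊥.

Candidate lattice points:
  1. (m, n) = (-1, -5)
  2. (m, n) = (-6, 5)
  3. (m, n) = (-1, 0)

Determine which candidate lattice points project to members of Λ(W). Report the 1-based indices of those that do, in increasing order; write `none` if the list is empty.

β' = (4−√20)/2 ≈ -0.236068.
[1] lift (-1,-5): star map gives 0.180340; window check -0.3 ≤ 0.180340 < 0.1 is false → out
[2] lift (-6,5): star map gives -7.180340; window check -0.3 ≤ -7.180340 < 0.1 is false → out
[3] lift (-1,0): star map gives -1.000000; window check -0.3 ≤ -1.000000 < 0.1 is false → out

none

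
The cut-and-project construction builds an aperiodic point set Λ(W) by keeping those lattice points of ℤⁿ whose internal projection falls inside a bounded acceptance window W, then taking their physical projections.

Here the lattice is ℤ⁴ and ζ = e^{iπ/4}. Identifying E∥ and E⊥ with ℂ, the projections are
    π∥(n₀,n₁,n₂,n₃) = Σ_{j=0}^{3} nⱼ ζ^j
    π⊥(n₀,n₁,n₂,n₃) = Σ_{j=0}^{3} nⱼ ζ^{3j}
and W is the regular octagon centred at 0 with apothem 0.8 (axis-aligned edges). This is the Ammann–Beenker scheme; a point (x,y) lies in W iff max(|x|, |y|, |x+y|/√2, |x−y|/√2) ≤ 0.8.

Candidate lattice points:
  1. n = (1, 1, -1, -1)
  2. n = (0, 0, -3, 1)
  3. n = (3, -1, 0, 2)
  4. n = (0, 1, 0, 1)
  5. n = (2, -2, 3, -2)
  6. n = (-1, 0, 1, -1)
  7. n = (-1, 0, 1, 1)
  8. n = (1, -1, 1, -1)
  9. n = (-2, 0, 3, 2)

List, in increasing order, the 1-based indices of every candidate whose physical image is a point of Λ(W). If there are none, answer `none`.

7

With ζ = e^{iπ/4} the internal vectors are ζ^0,ζ^3,ζ^6,ζ^9.
candidate 1: n = (1, 1, -1, -1) → π⊥ ≈ (-0.41421, +1.00000); max(|x|,|y|,|x±y|/√2) = 1.00000 > 0.8 ⇒ ∉ W
candidate 2: n = (0, 0, -3, 1) → π⊥ ≈ (+0.70711, +3.70711); max(|x|,|y|,|x±y|/√2) = 3.70711 > 0.8 ⇒ ∉ W
candidate 3: n = (3, -1, 0, 2) → π⊥ ≈ (+5.12132, +0.70711); max(|x|,|y|,|x±y|/√2) = 5.12132 > 0.8 ⇒ ∉ W
candidate 4: n = (0, 1, 0, 1) → π⊥ ≈ (+0.00000, +1.41421); max(|x|,|y|,|x±y|/√2) = 1.41421 > 0.8 ⇒ ∉ W
candidate 5: n = (2, -2, 3, -2) → π⊥ ≈ (+2.00000, -5.82843); max(|x|,|y|,|x±y|/√2) = 5.82843 > 0.8 ⇒ ∉ W
candidate 6: n = (-1, 0, 1, -1) → π⊥ ≈ (-1.70711, -1.70711); max(|x|,|y|,|x±y|/√2) = 2.41421 > 0.8 ⇒ ∉ W
candidate 7: n = (-1, 0, 1, 1) → π⊥ ≈ (-0.29289, -0.29289); max(|x|,|y|,|x±y|/√2) = 0.41421 ≤ 0.8 ⇒ ∈ W
candidate 8: n = (1, -1, 1, -1) → π⊥ ≈ (+1.00000, -2.41421); max(|x|,|y|,|x±y|/√2) = 2.41421 > 0.8 ⇒ ∉ W
candidate 9: n = (-2, 0, 3, 2) → π⊥ ≈ (-0.58579, -1.58579); max(|x|,|y|,|x±y|/√2) = 1.58579 > 0.8 ⇒ ∉ W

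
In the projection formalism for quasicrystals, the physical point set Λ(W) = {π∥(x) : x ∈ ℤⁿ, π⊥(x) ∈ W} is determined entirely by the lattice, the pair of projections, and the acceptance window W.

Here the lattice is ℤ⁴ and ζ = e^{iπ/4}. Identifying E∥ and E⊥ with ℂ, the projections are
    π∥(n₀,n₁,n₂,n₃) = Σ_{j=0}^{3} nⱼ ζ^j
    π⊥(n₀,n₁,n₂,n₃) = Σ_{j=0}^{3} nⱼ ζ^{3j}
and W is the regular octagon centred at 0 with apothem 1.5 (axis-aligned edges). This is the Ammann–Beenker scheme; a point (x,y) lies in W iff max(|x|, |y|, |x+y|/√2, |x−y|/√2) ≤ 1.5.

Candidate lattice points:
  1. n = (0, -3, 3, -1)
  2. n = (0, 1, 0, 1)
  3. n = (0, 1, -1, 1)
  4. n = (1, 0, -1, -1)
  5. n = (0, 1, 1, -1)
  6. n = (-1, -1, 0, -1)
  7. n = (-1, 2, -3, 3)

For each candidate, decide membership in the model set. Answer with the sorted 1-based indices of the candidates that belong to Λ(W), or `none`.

2, 4

With ζ = e^{iπ/4} the internal vectors are ζ^0,ζ^3,ζ^6,ζ^9.
#1 (0, -3, 3, -1): internal (1.41421, -5.82843); octagon support 5.82843 vs apothem 1.5 → ∉ W
#2 (0, 1, 0, 1): internal (0.00000, 1.41421); octagon support 1.41421 vs apothem 1.5 → ∈ W
#3 (0, 1, -1, 1): internal (0.00000, 2.41421); octagon support 2.41421 vs apothem 1.5 → ∉ W
#4 (1, 0, -1, -1): internal (0.29289, 0.29289); octagon support 0.41421 vs apothem 1.5 → ∈ W
#5 (0, 1, 1, -1): internal (-1.41421, -1.00000); octagon support 1.70711 vs apothem 1.5 → ∉ W
#6 (-1, -1, 0, -1): internal (-1.00000, -1.41421); octagon support 1.70711 vs apothem 1.5 → ∉ W
#7 (-1, 2, -3, 3): internal (-0.29289, 6.53553); octagon support 6.53553 vs apothem 1.5 → ∉ W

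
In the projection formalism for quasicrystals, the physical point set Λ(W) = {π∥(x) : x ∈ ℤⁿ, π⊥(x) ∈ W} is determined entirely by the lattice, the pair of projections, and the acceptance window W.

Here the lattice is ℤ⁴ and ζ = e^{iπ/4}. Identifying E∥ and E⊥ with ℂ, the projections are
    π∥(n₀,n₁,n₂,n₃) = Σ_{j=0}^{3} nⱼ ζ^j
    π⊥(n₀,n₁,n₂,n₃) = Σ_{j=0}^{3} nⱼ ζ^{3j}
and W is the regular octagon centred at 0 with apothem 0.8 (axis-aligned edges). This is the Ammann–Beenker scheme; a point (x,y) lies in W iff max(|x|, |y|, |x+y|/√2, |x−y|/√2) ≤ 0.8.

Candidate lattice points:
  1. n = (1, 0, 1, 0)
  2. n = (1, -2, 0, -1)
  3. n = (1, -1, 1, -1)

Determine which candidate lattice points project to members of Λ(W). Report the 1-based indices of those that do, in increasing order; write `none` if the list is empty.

π⊥(n) = n₀ + n₁ζ³ + n₂ζ⁶ + n₃ζ⁹ where ζ = e^{iπ/4}.
#1 (1, 0, 1, 0): internal (1.00000, -1.00000); octagon support 1.41421 vs apothem 0.8 → ∉ W
#2 (1, -2, 0, -1): internal (1.70711, -2.12132); octagon support 2.70711 vs apothem 0.8 → ∉ W
#3 (1, -1, 1, -1): internal (1.00000, -2.41421); octagon support 2.41421 vs apothem 0.8 → ∉ W

none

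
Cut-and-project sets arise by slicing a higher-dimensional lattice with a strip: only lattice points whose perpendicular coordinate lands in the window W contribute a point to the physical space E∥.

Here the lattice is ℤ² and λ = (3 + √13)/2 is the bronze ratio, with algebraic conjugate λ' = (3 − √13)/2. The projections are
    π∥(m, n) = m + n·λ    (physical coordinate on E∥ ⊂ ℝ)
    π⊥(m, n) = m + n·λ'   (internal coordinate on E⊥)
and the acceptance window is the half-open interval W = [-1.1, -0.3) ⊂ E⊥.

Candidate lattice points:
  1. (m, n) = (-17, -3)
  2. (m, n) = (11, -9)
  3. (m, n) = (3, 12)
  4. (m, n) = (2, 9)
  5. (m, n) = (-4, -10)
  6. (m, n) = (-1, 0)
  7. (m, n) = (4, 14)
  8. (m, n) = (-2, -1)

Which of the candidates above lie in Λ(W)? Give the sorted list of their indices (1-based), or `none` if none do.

3, 4, 5, 6

λ' = (3−√13)/2 ≈ -0.30278.
#1 (-17,-3): internal coord -17 + (-3)·λ' = -16.09167; -16.09167 ∉ [-1.1, -0.3) → out
#2 (11,-9): internal coord 11 + (-9)·λ' = +13.72498; +13.72498 ∉ [-1.1, -0.3) → out
#3 (3,12): internal coord 3 + (12)·λ' = -0.63331; -0.63331 ∈ [-1.1, -0.3) → IN Λ
#4 (2,9): internal coord 2 + (9)·λ' = -0.72498; -0.72498 ∈ [-1.1, -0.3) → IN Λ
#5 (-4,-10): internal coord -4 + (-10)·λ' = -0.97224; -0.97224 ∈ [-1.1, -0.3) → IN Λ
#6 (-1,0): internal coord -1 + (0)·λ' = -1.00000; -1.00000 ∈ [-1.1, -0.3) → IN Λ
#7 (4,14): internal coord 4 + (14)·λ' = -0.23886; -0.23886 ∉ [-1.1, -0.3) → out
#8 (-2,-1): internal coord -2 + (-1)·λ' = -1.69722; -1.69722 ∉ [-1.1, -0.3) → out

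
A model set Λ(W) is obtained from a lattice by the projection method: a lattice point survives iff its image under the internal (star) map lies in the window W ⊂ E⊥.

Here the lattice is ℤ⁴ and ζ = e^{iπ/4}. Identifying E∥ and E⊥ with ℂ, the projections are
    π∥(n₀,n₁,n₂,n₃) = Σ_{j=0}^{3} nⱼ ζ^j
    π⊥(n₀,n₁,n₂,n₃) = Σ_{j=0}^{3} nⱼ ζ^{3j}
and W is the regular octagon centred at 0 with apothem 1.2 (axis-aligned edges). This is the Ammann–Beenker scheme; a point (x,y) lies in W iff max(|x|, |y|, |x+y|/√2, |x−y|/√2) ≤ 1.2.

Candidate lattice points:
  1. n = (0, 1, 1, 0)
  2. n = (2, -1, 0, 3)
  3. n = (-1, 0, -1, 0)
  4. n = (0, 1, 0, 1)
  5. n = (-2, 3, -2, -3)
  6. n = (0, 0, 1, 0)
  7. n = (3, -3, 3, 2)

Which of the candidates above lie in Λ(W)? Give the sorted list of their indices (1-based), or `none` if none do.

1, 6

Internal map: ζ^{3j} for j=0..3 gives (1,0), (−√2/2,√2/2), (0,−1), (√2/2,√2/2).
candidate 1: n = (0, 1, 1, 0) → π⊥ ≈ (-0.70711, -0.29289); max(|x|,|y|,|x±y|/√2) = 0.70711 ≤ 1.2 ⇒ ∈ W
candidate 2: n = (2, -1, 0, 3) → π⊥ ≈ (+4.82843, +1.41421); max(|x|,|y|,|x±y|/√2) = 4.82843 > 1.2 ⇒ ∉ W
candidate 3: n = (-1, 0, -1, 0) → π⊥ ≈ (-1.00000, +1.00000); max(|x|,|y|,|x±y|/√2) = 1.41421 > 1.2 ⇒ ∉ W
candidate 4: n = (0, 1, 0, 1) → π⊥ ≈ (+0.00000, +1.41421); max(|x|,|y|,|x±y|/√2) = 1.41421 > 1.2 ⇒ ∉ W
candidate 5: n = (-2, 3, -2, -3) → π⊥ ≈ (-6.24264, +2.00000); max(|x|,|y|,|x±y|/√2) = 6.24264 > 1.2 ⇒ ∉ W
candidate 6: n = (0, 0, 1, 0) → π⊥ ≈ (+0.00000, -1.00000); max(|x|,|y|,|x±y|/√2) = 1.00000 ≤ 1.2 ⇒ ∈ W
candidate 7: n = (3, -3, 3, 2) → π⊥ ≈ (+6.53553, -3.70711); max(|x|,|y|,|x±y|/√2) = 7.24264 > 1.2 ⇒ ∉ W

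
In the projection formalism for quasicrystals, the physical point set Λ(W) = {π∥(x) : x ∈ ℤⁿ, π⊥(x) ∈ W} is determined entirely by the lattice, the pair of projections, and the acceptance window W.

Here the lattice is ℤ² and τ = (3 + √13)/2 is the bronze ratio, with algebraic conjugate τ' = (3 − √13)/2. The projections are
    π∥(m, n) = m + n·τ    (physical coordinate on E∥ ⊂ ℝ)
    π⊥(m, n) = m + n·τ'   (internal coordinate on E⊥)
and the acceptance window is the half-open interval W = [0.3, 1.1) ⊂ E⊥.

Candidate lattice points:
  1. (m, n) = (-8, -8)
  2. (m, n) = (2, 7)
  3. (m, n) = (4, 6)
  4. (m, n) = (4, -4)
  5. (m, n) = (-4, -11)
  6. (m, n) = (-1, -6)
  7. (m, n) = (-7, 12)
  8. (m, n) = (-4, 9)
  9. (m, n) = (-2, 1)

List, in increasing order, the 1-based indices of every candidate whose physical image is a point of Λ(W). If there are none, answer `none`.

6

τ' = (3−√13)/2 ≈ -0.3028.
candidate 1: (m,n)=(-8,-8) → π∥ = -8-8·τ ≈ -34.4222, π⊥ = -8-8·τ' ≈ -5.5778 ∉ [0.3, 1.1) ⇒ out
candidate 2: (m,n)=(2,7) → π∥ = 2+7·τ ≈ 25.1194, π⊥ = 2+7·τ' ≈ -0.1194 ∉ [0.3, 1.1) ⇒ out
candidate 3: (m,n)=(4,6) → π∥ = 4+6·τ ≈ 23.8167, π⊥ = 4+6·τ' ≈ 2.1833 ∉ [0.3, 1.1) ⇒ out
candidate 4: (m,n)=(4,-4) → π∥ = 4-4·τ ≈ -9.2111, π⊥ = 4-4·τ' ≈ 5.2111 ∉ [0.3, 1.1) ⇒ out
candidate 5: (m,n)=(-4,-11) → π∥ = -4-11·τ ≈ -40.3305, π⊥ = -4-11·τ' ≈ -0.6695 ∉ [0.3, 1.1) ⇒ out
candidate 6: (m,n)=(-1,-6) → π∥ = -1-6·τ ≈ -20.8167, π⊥ = -1-6·τ' ≈ 0.8167 ∈ [0.3, 1.1) ⇒ IN Λ
candidate 7: (m,n)=(-7,12) → π∥ = -7+12·τ ≈ 32.6333, π⊥ = -7+12·τ' ≈ -10.6333 ∉ [0.3, 1.1) ⇒ out
candidate 8: (m,n)=(-4,9) → π∥ = -4+9·τ ≈ 25.7250, π⊥ = -4+9·τ' ≈ -6.7250 ∉ [0.3, 1.1) ⇒ out
candidate 9: (m,n)=(-2,1) → π∥ = -2+1·τ ≈ 1.3028, π⊥ = -2+1·τ' ≈ -2.3028 ∉ [0.3, 1.1) ⇒ out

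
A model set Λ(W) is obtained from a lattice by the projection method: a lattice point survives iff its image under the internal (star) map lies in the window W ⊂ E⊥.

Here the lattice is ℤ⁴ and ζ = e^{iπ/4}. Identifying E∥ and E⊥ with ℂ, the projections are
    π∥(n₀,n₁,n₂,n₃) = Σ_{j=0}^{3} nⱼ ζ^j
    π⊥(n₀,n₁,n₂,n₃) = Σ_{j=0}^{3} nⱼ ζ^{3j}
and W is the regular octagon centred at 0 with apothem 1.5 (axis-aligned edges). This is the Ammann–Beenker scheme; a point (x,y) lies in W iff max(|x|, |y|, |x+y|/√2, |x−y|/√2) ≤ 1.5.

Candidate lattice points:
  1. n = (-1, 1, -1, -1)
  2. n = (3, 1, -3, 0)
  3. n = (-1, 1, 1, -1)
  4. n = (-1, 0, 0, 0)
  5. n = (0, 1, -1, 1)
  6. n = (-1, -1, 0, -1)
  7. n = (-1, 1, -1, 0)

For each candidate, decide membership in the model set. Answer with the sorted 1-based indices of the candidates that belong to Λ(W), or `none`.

Internal map: ζ^{3j} for j=0..3 gives (1,0), (−√2/2,√2/2), (0,−1), (√2/2,√2/2).
#1 (-1, 1, -1, -1): internal (-2.4142, 1.0000); octagon support 2.4142 vs apothem 1.5 → ∉ W
#2 (3, 1, -3, 0): internal (2.2929, 3.7071); octagon support 4.2426 vs apothem 1.5 → ∉ W
#3 (-1, 1, 1, -1): internal (-2.4142, -1.0000); octagon support 2.4142 vs apothem 1.5 → ∉ W
#4 (-1, 0, 0, 0): internal (-1.0000, 0.0000); octagon support 1.0000 vs apothem 1.5 → ∈ W
#5 (0, 1, -1, 1): internal (0.0000, 2.4142); octagon support 2.4142 vs apothem 1.5 → ∉ W
#6 (-1, -1, 0, -1): internal (-1.0000, -1.4142); octagon support 1.7071 vs apothem 1.5 → ∉ W
#7 (-1, 1, -1, 0): internal (-1.7071, 1.7071); octagon support 2.4142 vs apothem 1.5 → ∉ W

4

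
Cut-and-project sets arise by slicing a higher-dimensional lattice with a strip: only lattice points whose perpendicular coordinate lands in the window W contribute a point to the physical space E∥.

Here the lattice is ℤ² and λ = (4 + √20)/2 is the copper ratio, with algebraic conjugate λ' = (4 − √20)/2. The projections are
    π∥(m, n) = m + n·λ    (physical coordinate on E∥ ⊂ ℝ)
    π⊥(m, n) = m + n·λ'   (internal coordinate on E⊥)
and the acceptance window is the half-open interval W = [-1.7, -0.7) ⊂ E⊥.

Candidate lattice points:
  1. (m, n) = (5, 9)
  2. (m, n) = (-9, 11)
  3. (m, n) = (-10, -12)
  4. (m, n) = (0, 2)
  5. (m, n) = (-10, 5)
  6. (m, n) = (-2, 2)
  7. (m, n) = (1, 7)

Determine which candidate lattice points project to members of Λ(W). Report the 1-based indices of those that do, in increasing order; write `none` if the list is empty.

Numerically λ ≈ 4.23607 and λ' = −1/λ ≈ -0.23607.
candidate 1: (m,n)=(5,9) → π∥ = 5+9·λ ≈ 43.12461, π⊥ = 5+9·λ' ≈ 2.87539 ∉ [-1.7, -0.7) ⇒ out
candidate 2: (m,n)=(-9,11) → π∥ = -9+11·λ ≈ 37.59675, π⊥ = -9+11·λ' ≈ -11.59675 ∉ [-1.7, -0.7) ⇒ out
candidate 3: (m,n)=(-10,-12) → π∥ = -10-12·λ ≈ -60.83282, π⊥ = -10-12·λ' ≈ -7.16718 ∉ [-1.7, -0.7) ⇒ out
candidate 4: (m,n)=(0,2) → π∥ = 0+2·λ ≈ 8.47214, π⊥ = 0+2·λ' ≈ -0.47214 ∉ [-1.7, -0.7) ⇒ out
candidate 5: (m,n)=(-10,5) → π∥ = -10+5·λ ≈ 11.18034, π⊥ = -10+5·λ' ≈ -11.18034 ∉ [-1.7, -0.7) ⇒ out
candidate 6: (m,n)=(-2,2) → π∥ = -2+2·λ ≈ 6.47214, π⊥ = -2+2·λ' ≈ -2.47214 ∉ [-1.7, -0.7) ⇒ out
candidate 7: (m,n)=(1,7) → π∥ = 1+7·λ ≈ 30.65248, π⊥ = 1+7·λ' ≈ -0.65248 ∉ [-1.7, -0.7) ⇒ out

none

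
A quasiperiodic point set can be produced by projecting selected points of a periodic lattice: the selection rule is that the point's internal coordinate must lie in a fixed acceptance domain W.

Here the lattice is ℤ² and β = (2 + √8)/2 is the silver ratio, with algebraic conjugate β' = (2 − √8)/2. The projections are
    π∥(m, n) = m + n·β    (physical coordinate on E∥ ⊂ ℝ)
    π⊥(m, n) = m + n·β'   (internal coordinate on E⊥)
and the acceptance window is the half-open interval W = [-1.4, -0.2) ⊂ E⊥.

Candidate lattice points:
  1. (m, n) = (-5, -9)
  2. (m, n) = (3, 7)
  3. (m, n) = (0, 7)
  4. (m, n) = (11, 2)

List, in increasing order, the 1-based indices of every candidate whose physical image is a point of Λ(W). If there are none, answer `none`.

β' = (2−√8)/2 ≈ -0.414214.
#1 (-5,-9): internal coord -5 + (-9)·β' = -1.272078; -1.272078 ∈ [-1.4, -0.2) → IN Λ
#2 (3,7): internal coord 3 + (7)·β' = +0.100505; +0.100505 ∉ [-1.4, -0.2) → out
#3 (0,7): internal coord 0 + (7)·β' = -2.899495; -2.899495 ∉ [-1.4, -0.2) → out
#4 (11,2): internal coord 11 + (2)·β' = +10.171573; +10.171573 ∉ [-1.4, -0.2) → out

1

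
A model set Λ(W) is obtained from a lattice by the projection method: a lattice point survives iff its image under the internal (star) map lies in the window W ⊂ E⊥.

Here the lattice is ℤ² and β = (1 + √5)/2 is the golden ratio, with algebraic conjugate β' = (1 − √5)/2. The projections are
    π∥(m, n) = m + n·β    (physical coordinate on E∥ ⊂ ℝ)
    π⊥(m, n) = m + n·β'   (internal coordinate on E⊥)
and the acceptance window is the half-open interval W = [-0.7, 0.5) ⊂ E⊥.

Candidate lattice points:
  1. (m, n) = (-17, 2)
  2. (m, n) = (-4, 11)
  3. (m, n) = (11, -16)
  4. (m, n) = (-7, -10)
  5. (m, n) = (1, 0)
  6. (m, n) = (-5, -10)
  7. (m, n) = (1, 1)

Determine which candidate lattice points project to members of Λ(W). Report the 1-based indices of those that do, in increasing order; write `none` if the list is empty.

β' = (1−√5)/2 ≈ -0.61803.
[1] lift (-17,2): star map gives -18.23607; window check -0.7 ≤ -18.23607 < 0.5 is false → out
[2] lift (-4,11): star map gives -10.79837; window check -0.7 ≤ -10.79837 < 0.5 is false → out
[3] lift (11,-16): star map gives 20.88854; window check -0.7 ≤ 20.88854 < 0.5 is false → out
[4] lift (-7,-10): star map gives -0.81966; window check -0.7 ≤ -0.81966 < 0.5 is false → out
[5] lift (1,0): star map gives 1.00000; window check -0.7 ≤ 1.00000 < 0.5 is false → out
[6] lift (-5,-10): star map gives 1.18034; window check -0.7 ≤ 1.18034 < 0.5 is false → out
[7] lift (1,1): star map gives 0.38197; window check -0.7 ≤ 0.38197 < 0.5 is true → IN Λ

7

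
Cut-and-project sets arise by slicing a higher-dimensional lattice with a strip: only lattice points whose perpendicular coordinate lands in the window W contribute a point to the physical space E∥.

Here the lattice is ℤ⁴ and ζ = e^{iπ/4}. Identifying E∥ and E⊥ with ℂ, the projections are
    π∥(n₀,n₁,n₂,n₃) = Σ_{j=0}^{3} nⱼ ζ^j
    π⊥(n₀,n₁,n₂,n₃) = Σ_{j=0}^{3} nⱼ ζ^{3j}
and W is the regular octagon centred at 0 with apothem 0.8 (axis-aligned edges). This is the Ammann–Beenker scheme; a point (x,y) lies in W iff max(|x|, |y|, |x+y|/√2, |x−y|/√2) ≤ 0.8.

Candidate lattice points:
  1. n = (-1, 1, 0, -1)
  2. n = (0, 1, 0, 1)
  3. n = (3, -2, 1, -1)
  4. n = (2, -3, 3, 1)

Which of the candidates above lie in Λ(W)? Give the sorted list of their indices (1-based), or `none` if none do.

Internal map: ζ^{3j} for j=0..3 gives (1,0), (−√2/2,√2/2), (0,−1), (√2/2,√2/2).
#1 (-1, 1, 0, -1): internal (-2.414214, 0.000000); octagon support 2.414214 vs apothem 0.8 → ∉ W
#2 (0, 1, 0, 1): internal (0.000000, 1.414214); octagon support 1.414214 vs apothem 0.8 → ∉ W
#3 (3, -2, 1, -1): internal (3.707107, -3.121320); octagon support 4.828427 vs apothem 0.8 → ∉ W
#4 (2, -3, 3, 1): internal (4.828427, -4.414214); octagon support 6.535534 vs apothem 0.8 → ∉ W

none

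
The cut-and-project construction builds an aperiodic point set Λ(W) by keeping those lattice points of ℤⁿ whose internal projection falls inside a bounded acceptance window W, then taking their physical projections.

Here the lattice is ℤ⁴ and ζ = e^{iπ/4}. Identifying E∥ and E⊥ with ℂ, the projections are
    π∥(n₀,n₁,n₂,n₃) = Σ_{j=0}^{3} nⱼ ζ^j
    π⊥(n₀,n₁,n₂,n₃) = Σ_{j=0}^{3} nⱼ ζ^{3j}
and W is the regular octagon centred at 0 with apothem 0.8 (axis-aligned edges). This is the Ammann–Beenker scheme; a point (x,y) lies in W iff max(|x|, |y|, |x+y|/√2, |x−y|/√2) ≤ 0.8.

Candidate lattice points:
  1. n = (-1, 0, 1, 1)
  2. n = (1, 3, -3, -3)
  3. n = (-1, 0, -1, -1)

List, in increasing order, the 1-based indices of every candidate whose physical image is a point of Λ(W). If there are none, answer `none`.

1

Internal map: ζ^{3j} for j=0..3 gives (1,0), (−√2/2,√2/2), (0,−1), (√2/2,√2/2).
candidate 1: n = (-1, 0, 1, 1) → π⊥ ≈ (-0.2929, -0.2929); max(|x|,|y|,|x±y|/√2) = 0.4142 ≤ 0.8 ⇒ ∈ W
candidate 2: n = (1, 3, -3, -3) → π⊥ ≈ (-3.2426, +3.0000); max(|x|,|y|,|x±y|/√2) = 4.4142 > 0.8 ⇒ ∉ W
candidate 3: n = (-1, 0, -1, -1) → π⊥ ≈ (-1.7071, +0.2929); max(|x|,|y|,|x±y|/√2) = 1.7071 > 0.8 ⇒ ∉ W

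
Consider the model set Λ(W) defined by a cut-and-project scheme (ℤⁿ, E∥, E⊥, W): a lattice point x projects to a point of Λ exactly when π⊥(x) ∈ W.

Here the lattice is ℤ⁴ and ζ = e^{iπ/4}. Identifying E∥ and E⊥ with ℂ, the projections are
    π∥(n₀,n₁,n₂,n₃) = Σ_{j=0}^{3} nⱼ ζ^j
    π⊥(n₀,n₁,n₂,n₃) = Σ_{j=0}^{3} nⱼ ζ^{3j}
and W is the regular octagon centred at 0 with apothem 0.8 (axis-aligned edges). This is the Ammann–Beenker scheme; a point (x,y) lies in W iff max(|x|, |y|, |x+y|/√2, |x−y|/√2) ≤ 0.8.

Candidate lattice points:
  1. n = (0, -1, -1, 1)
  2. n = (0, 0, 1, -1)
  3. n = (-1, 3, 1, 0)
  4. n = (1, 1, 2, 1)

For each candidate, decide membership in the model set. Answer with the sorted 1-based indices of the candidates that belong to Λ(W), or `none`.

none

π⊥(n) = n₀ + n₁ζ³ + n₂ζ⁶ + n₃ζ⁹ where ζ = e^{iπ/4}.
#1 (0, -1, -1, 1): internal (1.41421, 1.00000); octagon support 1.70711 vs apothem 0.8 → ∉ W
#2 (0, 0, 1, -1): internal (-0.70711, -1.70711); octagon support 1.70711 vs apothem 0.8 → ∉ W
#3 (-1, 3, 1, 0): internal (-3.12132, 1.12132); octagon support 3.12132 vs apothem 0.8 → ∉ W
#4 (1, 1, 2, 1): internal (1.00000, -0.58579); octagon support 1.12132 vs apothem 0.8 → ∉ W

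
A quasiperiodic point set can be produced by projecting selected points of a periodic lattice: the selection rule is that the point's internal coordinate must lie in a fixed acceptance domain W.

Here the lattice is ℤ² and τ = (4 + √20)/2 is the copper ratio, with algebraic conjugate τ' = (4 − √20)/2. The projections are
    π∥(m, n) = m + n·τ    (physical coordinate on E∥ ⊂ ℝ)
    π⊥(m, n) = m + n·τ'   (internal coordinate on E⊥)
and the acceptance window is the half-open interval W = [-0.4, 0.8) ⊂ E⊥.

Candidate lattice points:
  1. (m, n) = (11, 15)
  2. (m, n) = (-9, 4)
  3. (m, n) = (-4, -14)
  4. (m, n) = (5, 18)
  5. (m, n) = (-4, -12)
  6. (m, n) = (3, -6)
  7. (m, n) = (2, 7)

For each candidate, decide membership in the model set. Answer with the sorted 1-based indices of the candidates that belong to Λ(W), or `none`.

Compute τ' = (4−√20)/2 = -0.2361, so π⊥(m,n) = m -0.2361·n.
candidate 1: (m,n)=(11,15) → π∥ = 11+15·τ ≈ 74.5410, π⊥ = 11+15·τ' ≈ 7.4590 ∉ [-0.4, 0.8) ⇒ out
candidate 2: (m,n)=(-9,4) → π∥ = -9+4·τ ≈ 7.9443, π⊥ = -9+4·τ' ≈ -9.9443 ∉ [-0.4, 0.8) ⇒ out
candidate 3: (m,n)=(-4,-14) → π∥ = -4-14·τ ≈ -63.3050, π⊥ = -4-14·τ' ≈ -0.6950 ∉ [-0.4, 0.8) ⇒ out
candidate 4: (m,n)=(5,18) → π∥ = 5+18·τ ≈ 81.2492, π⊥ = 5+18·τ' ≈ 0.7508 ∈ [-0.4, 0.8) ⇒ IN Λ
candidate 5: (m,n)=(-4,-12) → π∥ = -4-12·τ ≈ -54.8328, π⊥ = -4-12·τ' ≈ -1.1672 ∉ [-0.4, 0.8) ⇒ out
candidate 6: (m,n)=(3,-6) → π∥ = 3-6·τ ≈ -22.4164, π⊥ = 3-6·τ' ≈ 4.4164 ∉ [-0.4, 0.8) ⇒ out
candidate 7: (m,n)=(2,7) → π∥ = 2+7·τ ≈ 31.6525, π⊥ = 2+7·τ' ≈ 0.3475 ∈ [-0.4, 0.8) ⇒ IN Λ

4, 7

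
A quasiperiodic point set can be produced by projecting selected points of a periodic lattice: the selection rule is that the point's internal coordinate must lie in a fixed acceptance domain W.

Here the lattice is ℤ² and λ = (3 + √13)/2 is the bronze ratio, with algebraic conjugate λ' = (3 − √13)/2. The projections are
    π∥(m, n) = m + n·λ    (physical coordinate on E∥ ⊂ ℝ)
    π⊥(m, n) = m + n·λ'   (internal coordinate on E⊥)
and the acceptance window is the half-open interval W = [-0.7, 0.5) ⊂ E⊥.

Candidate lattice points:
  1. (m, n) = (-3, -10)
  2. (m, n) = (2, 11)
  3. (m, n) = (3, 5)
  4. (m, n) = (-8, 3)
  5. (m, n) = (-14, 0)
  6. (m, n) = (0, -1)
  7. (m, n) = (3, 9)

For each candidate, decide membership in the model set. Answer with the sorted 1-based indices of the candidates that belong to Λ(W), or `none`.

1, 6, 7

Compute λ' = (3−√13)/2 = -0.302776, so π⊥(m,n) = m -0.302776·n.
[1] lift (-3,-10): star map gives 0.027756; window check -0.7 ≤ 0.027756 < 0.5 is true → IN Λ
[2] lift (2,11): star map gives -1.330532; window check -0.7 ≤ -1.330532 < 0.5 is false → out
[3] lift (3,5): star map gives 1.486122; window check -0.7 ≤ 1.486122 < 0.5 is false → out
[4] lift (-8,3): star map gives -8.908327; window check -0.7 ≤ -8.908327 < 0.5 is false → out
[5] lift (-14,0): star map gives -14.000000; window check -0.7 ≤ -14.000000 < 0.5 is false → out
[6] lift (0,-1): star map gives 0.302776; window check -0.7 ≤ 0.302776 < 0.5 is true → IN Λ
[7] lift (3,9): star map gives 0.275019; window check -0.7 ≤ 0.275019 < 0.5 is true → IN Λ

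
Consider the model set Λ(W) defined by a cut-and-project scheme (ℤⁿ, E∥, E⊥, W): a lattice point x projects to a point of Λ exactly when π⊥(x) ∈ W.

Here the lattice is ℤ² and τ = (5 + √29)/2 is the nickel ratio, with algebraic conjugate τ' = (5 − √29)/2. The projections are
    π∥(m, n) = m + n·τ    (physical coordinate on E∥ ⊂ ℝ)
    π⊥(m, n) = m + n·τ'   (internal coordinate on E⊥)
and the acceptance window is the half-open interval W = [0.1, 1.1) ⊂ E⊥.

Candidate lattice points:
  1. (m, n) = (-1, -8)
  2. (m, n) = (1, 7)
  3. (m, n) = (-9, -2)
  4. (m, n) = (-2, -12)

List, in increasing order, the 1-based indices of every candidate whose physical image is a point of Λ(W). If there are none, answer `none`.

1, 4

τ' = (5−√29)/2 ≈ -0.19258.
#1 (-1,-8): internal coord -1 + (-8)·τ' = +0.54066; +0.54066 ∈ [0.1, 1.1) → IN Λ
#2 (1,7): internal coord 1 + (7)·τ' = -0.34808; -0.34808 ∉ [0.1, 1.1) → out
#3 (-9,-2): internal coord -9 + (-2)·τ' = -8.61484; -8.61484 ∉ [0.1, 1.1) → out
#4 (-2,-12): internal coord -2 + (-12)·τ' = +0.31099; +0.31099 ∈ [0.1, 1.1) → IN Λ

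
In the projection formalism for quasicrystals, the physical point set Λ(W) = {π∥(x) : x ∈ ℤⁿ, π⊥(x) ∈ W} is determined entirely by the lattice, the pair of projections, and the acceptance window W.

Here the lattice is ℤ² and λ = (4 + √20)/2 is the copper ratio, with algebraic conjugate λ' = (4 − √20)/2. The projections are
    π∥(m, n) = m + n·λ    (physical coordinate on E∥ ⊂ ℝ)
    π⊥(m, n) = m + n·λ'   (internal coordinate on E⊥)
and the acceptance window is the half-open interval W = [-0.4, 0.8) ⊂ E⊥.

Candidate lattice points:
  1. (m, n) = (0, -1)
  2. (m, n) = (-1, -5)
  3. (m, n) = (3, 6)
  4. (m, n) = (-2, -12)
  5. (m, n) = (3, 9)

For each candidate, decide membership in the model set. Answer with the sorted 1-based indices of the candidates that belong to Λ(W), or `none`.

Numerically λ ≈ 4.2361 and λ' = −1/λ ≈ -0.2361.
#1 (0,-1): internal coord 0 + (-1)·λ' = +0.2361; +0.2361 ∈ [-0.4, 0.8) → IN Λ
#2 (-1,-5): internal coord -1 + (-5)·λ' = +0.1803; +0.1803 ∈ [-0.4, 0.8) → IN Λ
#3 (3,6): internal coord 3 + (6)·λ' = +1.5836; +1.5836 ∉ [-0.4, 0.8) → out
#4 (-2,-12): internal coord -2 + (-12)·λ' = +0.8328; +0.8328 ∉ [-0.4, 0.8) → out
#5 (3,9): internal coord 3 + (9)·λ' = +0.8754; +0.8754 ∉ [-0.4, 0.8) → out

1, 2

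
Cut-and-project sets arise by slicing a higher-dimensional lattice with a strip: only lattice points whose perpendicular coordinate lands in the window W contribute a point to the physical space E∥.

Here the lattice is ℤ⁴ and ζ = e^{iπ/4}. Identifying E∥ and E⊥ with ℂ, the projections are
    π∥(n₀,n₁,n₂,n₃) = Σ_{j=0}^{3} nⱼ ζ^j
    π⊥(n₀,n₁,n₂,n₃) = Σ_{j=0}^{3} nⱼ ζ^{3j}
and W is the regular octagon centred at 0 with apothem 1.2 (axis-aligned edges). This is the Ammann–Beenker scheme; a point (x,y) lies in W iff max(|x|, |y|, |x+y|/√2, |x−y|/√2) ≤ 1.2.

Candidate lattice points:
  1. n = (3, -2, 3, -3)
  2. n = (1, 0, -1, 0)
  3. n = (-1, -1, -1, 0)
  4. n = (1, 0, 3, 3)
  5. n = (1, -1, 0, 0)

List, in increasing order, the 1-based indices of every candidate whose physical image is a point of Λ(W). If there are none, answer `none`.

3

π⊥(n) = n₀ + n₁ζ³ + n₂ζ⁶ + n₃ζ⁹ where ζ = e^{iπ/4}.
#1 (3, -2, 3, -3): internal (2.292893, -6.535534); octagon support 6.535534 vs apothem 1.2 → ∉ W
#2 (1, 0, -1, 0): internal (1.000000, 1.000000); octagon support 1.414214 vs apothem 1.2 → ∉ W
#3 (-1, -1, -1, 0): internal (-0.292893, 0.292893); octagon support 0.414214 vs apothem 1.2 → ∈ W
#4 (1, 0, 3, 3): internal (3.121320, -0.878680); octagon support 3.121320 vs apothem 1.2 → ∉ W
#5 (1, -1, 0, 0): internal (1.707107, -0.707107); octagon support 1.707107 vs apothem 1.2 → ∉ W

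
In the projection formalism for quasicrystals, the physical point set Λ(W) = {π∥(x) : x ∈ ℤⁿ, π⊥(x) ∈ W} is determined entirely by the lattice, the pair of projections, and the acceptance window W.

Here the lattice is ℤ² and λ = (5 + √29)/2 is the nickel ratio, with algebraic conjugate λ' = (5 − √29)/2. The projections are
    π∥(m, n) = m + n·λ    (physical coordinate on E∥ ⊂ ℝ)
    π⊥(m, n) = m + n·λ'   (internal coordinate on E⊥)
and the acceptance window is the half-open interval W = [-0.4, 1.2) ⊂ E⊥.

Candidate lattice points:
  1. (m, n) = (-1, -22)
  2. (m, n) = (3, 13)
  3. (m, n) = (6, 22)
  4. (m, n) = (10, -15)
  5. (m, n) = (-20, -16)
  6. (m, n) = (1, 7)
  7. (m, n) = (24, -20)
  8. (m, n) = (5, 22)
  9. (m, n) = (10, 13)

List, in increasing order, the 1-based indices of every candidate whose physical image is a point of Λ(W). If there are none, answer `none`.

λ' = (5−√29)/2 ≈ -0.1926.
candidate 1: (m,n)=(-1,-22) → π∥ = -1-22·λ ≈ -115.2368, π⊥ = -1-22·λ' ≈ 3.2368 ∉ [-0.4, 1.2) ⇒ out
candidate 2: (m,n)=(3,13) → π∥ = 3+13·λ ≈ 70.5036, π⊥ = 3+13·λ' ≈ 0.4964 ∈ [-0.4, 1.2) ⇒ IN Λ
candidate 3: (m,n)=(6,22) → π∥ = 6+22·λ ≈ 120.2368, π⊥ = 6+22·λ' ≈ 1.7632 ∉ [-0.4, 1.2) ⇒ out
candidate 4: (m,n)=(10,-15) → π∥ = 10-15·λ ≈ -67.8887, π⊥ = 10-15·λ' ≈ 12.8887 ∉ [-0.4, 1.2) ⇒ out
candidate 5: (m,n)=(-20,-16) → π∥ = -20-16·λ ≈ -103.0813, π⊥ = -20-16·λ' ≈ -16.9187 ∉ [-0.4, 1.2) ⇒ out
candidate 6: (m,n)=(1,7) → π∥ = 1+7·λ ≈ 37.3481, π⊥ = 1+7·λ' ≈ -0.3481 ∈ [-0.4, 1.2) ⇒ IN Λ
candidate 7: (m,n)=(24,-20) → π∥ = 24-20·λ ≈ -79.8516, π⊥ = 24-20·λ' ≈ 27.8516 ∉ [-0.4, 1.2) ⇒ out
candidate 8: (m,n)=(5,22) → π∥ = 5+22·λ ≈ 119.2368, π⊥ = 5+22·λ' ≈ 0.7632 ∈ [-0.4, 1.2) ⇒ IN Λ
candidate 9: (m,n)=(10,13) → π∥ = 10+13·λ ≈ 77.5036, π⊥ = 10+13·λ' ≈ 7.4964 ∉ [-0.4, 1.2) ⇒ out

2, 6, 8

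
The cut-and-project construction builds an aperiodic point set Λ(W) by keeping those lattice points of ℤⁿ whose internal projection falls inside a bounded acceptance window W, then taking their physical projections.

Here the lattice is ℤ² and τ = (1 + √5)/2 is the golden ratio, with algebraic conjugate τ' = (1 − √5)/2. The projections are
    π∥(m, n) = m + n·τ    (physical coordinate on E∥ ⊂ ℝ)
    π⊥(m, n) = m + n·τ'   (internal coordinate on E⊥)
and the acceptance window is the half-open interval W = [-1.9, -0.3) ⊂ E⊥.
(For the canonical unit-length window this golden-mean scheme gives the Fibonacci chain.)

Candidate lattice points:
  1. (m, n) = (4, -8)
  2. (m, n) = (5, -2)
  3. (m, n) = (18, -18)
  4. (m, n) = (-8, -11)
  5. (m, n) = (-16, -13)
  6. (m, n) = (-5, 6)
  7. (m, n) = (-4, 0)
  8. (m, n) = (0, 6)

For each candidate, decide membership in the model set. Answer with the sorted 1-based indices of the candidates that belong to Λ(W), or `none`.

4

Numerically τ ≈ 1.6180 and τ' = −1/τ ≈ -0.6180.
[1] lift (4,-8): star map gives 8.9443; window check -1.9 ≤ 8.9443 < -0.3 is false → out
[2] lift (5,-2): star map gives 6.2361; window check -1.9 ≤ 6.2361 < -0.3 is false → out
[3] lift (18,-18): star map gives 29.1246; window check -1.9 ≤ 29.1246 < -0.3 is false → out
[4] lift (-8,-11): star map gives -1.2016; window check -1.9 ≤ -1.2016 < -0.3 is true → IN Λ
[5] lift (-16,-13): star map gives -7.9656; window check -1.9 ≤ -7.9656 < -0.3 is false → out
[6] lift (-5,6): star map gives -8.7082; window check -1.9 ≤ -8.7082 < -0.3 is false → out
[7] lift (-4,0): star map gives -4.0000; window check -1.9 ≤ -4.0000 < -0.3 is false → out
[8] lift (0,6): star map gives -3.7082; window check -1.9 ≤ -3.7082 < -0.3 is false → out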